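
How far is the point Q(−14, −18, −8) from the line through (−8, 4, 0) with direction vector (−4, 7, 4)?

2√65

Direction vector d = (−4, 7, 4).
AP = (−6, −22, −8); AP·d = -162, |AP|² = 584, |d|² = 81.
distance² = |AP|² − (AP·d)²/|d|² = 584 − 26244/81 = 260, so the distance is 2√65.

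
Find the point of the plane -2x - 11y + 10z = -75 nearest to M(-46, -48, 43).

The perpendicular from M has direction n = (-2, -11, 10): r = (-46, -48, 43) + μ(-2, -11, 10).
Substitute into the plane: n·(M + μn) = -75 gives 1050 + 225μ = -75, so μ = -5.
Foot = (-46, -48, 43) + (-5)·(-2, -11, 10) = (-36, 7, -7).

(-36, 7, -7)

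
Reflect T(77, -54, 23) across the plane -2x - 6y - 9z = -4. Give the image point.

n = (-2, -6, -9), |n|² = 121, n·T − (-4) = -33, so t = -33/121 = -3/11.
Foot F = T − (-3/11)·n = (841/11, -612/11, 226/11); the reflection is 2F − T = (835/11, -630/11, 199/11).

(835/11, -630/11, 199/11)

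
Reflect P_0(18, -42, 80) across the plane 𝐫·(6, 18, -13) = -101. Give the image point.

(54, 66, 2)

n = (6, 18, -13), |n|² = 529, n·P_0 − (-101) = -1587, so t = -1587/529 = -3.
Foot F = P_0 − (-3)·n = (36, 12, 41); the reflection is 2F − P_0 = (54, 66, 2).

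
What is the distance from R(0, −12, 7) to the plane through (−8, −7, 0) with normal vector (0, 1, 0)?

The plane has equation n·(r − (−8, −7, 0)) = 0, i.e. n·r = -7.
Then n·(0, −12, 7) − (−7) = −5.
|n| = √(0 + 1 + 0) = 1, so the distance is |-5|/1 = 5.

5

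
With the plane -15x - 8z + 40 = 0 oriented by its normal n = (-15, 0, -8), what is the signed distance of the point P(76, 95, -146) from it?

n·P − (-40) = 68.
|n| = 17, so the signed distance is 68/17 = 4.

4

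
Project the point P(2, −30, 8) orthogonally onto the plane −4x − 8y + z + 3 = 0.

n = (−4, −8, 1), |n|² = 81, and n·P − (-3) = 243.
t = 243/81 = 3, so the foot is P − t·n = (2, −30, 8) − 3·(−4, −8, 1) = (14, −6, 5).

(14, -6, 5)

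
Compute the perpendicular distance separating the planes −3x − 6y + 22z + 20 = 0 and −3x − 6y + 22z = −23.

3/23

Both planes have normal n = (−3, −6, 22), |n| = 23. Any point on the first plane is at distance |(-23) − (-20)|/|n| = 3/23 from the second.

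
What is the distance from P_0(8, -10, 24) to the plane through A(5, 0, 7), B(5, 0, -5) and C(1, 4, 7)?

7/√2

AB = (0, 0, -12) and AC = (-4, 4, 0), so a normal is n = AB × AC = (48, 48, 0).
n = (48, 48, 0); n·P − 240 = -336; |n| = 48√2; distance = 336/(48√2) = 7/√2.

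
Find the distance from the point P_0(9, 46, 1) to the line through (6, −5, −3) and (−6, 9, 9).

A direction vector is d = (−12, 14, 12).
AP = (3, 51, 4), and AP × d = (556, −84, 654).
|AP × d|² = 743908 and |d|² = 484, so the distance is √(743908/484) = √1537.

√1537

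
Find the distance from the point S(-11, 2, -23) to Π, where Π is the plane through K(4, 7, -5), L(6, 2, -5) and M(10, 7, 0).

23√65/65

KL = (2, -5, 0) and KM = (6, 0, 5), so a normal is n = KL × KM = (-25, -10, 30).
d = |(-25)·(-11) + (-10)·2 + 30·(-23) − (-320)| / √(625 + 100 + 900) = |-115| / (5√65) = 23√65/65.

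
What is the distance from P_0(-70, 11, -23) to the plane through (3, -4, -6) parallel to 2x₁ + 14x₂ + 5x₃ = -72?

7/5

Parallel planes share the normal n = (2, 14, 5); since (3, -4, -6) lies on the plane, its equation is 2x₁ + 14x₂ + 5x₃ = -80.
d = |2·(-70) + 14·11 + 5·(-23) − (-80)| / √(4 + 196 + 25) = |-21| / 15 = 7/5.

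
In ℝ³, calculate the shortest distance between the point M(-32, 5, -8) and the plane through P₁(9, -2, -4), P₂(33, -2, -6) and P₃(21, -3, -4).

P₁P₂ = (24, 0, -2) and P₁P₃ = (12, -1, 0), so a normal is n = P₁P₂ × P₁P₃ = (-2, -24, -24).
Then n·(-32, 5, -8) - 126 = 10.
|n| = √(4 + 576 + 576) = 34, so the distance is |10|/34 = 5/17.

5/17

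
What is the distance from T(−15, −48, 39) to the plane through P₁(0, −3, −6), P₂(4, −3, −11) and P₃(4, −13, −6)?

√5

P₁P₂ = (4, 0, −5) and P₁P₃ = (4, −10, 0), so a normal is n = P₁P₂ × P₁P₃ = (−50, −20, −40).
n = (−50, −20, −40); n·P − 300 = -150; |n| = 30√5; distance = 150/(30√5) = √5.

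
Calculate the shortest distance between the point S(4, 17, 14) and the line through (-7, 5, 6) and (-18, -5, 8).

2√26

A direction vector is d = (-11, -10, 2).
AP = (11, 12, 8), and AP × d = (104, -110, 22).
|AP × d|² = 23400 and |d|² = 225, so the distance is √(23400/225) = √104 = 2√26.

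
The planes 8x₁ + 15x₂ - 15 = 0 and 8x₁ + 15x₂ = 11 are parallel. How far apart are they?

4/17

Both planes have normal n = (8, 15, 0), |n| = 17. Any point on the first plane is at distance |11 − 15|/|n| = 4/17 from the second.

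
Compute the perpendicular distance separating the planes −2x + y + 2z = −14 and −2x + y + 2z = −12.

Both planes have normal n = (−2, 1, 2), |n| = 3. Any point on the first plane is at distance |(-12) − (-14)|/|n| = 2/3 from the second.

2/3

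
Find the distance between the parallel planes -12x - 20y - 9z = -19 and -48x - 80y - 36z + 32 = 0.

Divide the second equation by 4 to match normals: -12x - 20y - 9z = -8.
With common normal n = (-12, -20, -9) (|n| = 25), the distance is |(-19) − (-8)|/|n| = 11/25.

11/25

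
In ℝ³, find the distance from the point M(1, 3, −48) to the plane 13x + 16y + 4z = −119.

4/7

n = (13, 16, 4); n·P − (-119) = -12; |n| = 21; distance = 12/21 = 4/7.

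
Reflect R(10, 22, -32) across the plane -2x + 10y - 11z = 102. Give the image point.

(18, -18, 12)

n = (-2, 10, -11), |n|² = 225, n·R − 102 = 450, so t = 450/225 = 2.
Foot F = R − 2·n = (14, 2, -10); the reflection is 2F − R = (18, -18, 12).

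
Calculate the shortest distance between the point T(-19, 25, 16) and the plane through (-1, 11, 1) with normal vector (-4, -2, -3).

√29/29

The plane has equation n·(r − (-1, 11, 1)) = 0, i.e. n·r = -21.
Then n·(-19, 25, 16) - (-21) = -1.
|n| = √(16 + 4 + 9) = √29, so the distance is |-1|/√29 = √29/29.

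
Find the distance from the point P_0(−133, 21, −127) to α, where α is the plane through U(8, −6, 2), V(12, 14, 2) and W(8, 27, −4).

3

UV = (4, 20, 0) and UW = (0, 33, −6), so a normal is n = UV × UW = (−120, 24, 132).
n = (−120, 24, 132); n·P − (-840) = 540; |n| = 180; distance = 540/180 = 3.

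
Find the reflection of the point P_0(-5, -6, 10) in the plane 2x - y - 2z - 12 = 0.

(11, -14, -6)

n = (2, -1, -2), |n|² = 9, n·P_0 − 12 = -36, so t = -36/9 = -4.
Foot F = P_0 − (-4)·n = (3, -10, 2); the reflection is 2F − P_0 = (11, -14, -6).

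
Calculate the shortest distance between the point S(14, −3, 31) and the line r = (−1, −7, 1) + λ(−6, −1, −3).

Direction vector d = (−6, −1, −3).
AP = (15, 4, 30); AP·d = -184, |AP|² = 1141, |d|² = 46.
distance² = |AP|² − (AP·d)²/|d|² = 1141 − 33856/46 = 405, so the distance is 9√5.

9√5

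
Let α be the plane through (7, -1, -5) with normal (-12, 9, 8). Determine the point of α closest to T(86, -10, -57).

(26, 35, -17)

n = (-12, 9, 8), |n|² = 289, and n·T − (-133) = -1445.
t = -1445/289 = -5, so the foot is T − t·n = (86, -10, -57) − (-5)·(-12, 9, 8) = (26, 35, -17).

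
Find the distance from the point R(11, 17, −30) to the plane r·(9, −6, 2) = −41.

2

d = |9·11 + (-6)·17 + 2·(-30) − (-41)| / √(81 + 36 + 4) = |-22| / 11 = 2.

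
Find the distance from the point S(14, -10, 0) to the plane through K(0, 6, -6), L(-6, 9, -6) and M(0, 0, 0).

KL = (-6, 3, 0) and KM = (0, -6, 6), so a normal is n = KL × KM = (18, 36, 36).
Then n·(14, -10, 0) - 0 = -108.
|n| = √(324 + 1296 + 1296) = 54, so the distance is |-108|/54 = 2.

2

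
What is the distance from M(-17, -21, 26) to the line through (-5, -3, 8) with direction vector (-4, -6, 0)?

18

Direction vector d = (-4, -6, 0).
AP = (-12, -18, 18); AP·d = 156, |AP|² = 792, |d|² = 52.
distance² = |AP|² − (AP·d)²/|d|² = 792 − 24336/52 = 324, so the distance is 18.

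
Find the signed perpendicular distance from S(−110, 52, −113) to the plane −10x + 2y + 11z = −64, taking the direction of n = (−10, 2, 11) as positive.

5/3

n·S − (-64) = 25.
|n| = 15, so the signed distance is 25/15 = 5/3.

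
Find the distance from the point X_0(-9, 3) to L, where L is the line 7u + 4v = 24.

15√65/13

The normal to the line is n = (7, 4) with |n| = √65.
|n·X_0 − 24| = |-51 − 24| = 75, so the distance is 75/√65 = 15√65/13.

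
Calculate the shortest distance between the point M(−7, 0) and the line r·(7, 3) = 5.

27√58/29

The normal to the line is n = (7, 3) with |n| = √58.
|n·M − 5| = |-49 − 5| = 54, so the distance is 54/√58 = 27√58/29.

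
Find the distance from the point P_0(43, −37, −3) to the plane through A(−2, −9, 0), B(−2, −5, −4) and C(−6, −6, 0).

AB = (0, 4, −4) and AC = (−4, 3, 0), so a normal is n = AB × AC = (12, 16, 16).
Then n·(43, −37, −3) − (−168) = 44.
|n| = √(144 + 256 + 256) = 4√41, so the distance is |44|/(4√41) = 11/√41.

11/√41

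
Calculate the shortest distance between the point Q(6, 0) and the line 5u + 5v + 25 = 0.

11/√2

d = |5·6 + 5·0 − (-25)| / √(25 + 25) = |55|/(5√2) = 11/√2.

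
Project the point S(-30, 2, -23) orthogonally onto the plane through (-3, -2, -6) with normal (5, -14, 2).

(-25, -12, -21)

The perpendicular from S has direction n = (5, -14, 2): r = (-30, 2, -23) + μ(5, -14, 2).
Substitute into the plane: n·(S + μn) = 1 gives -224 + 225μ = 1, so μ = 1.
Foot = (-30, 2, -23) + 1·(5, -14, 2) = (-25, -12, -21).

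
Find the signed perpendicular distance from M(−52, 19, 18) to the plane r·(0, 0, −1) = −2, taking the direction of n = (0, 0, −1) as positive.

-16

n·M − (-2) = -16.
|n| = 1, so the signed distance is -16/1 = -16.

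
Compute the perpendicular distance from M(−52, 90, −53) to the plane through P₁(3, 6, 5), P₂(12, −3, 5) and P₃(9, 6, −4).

29√22/22

P₁P₂ = (9, −9, 0) and P₁P₃ = (6, 0, −9), so a normal is n = P₁P₂ × P₁P₃ = (81, 81, 54).
n = (81, 81, 54); n·P − 999 = -783; |n| = 27√22; distance = 783/(27√22) = 29/√22.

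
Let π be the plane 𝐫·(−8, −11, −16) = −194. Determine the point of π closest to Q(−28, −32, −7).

(-12, -10, 25)

The perpendicular from Q has direction n = (−8, −11, −16): r = (−28, −32, −7) + μ(−8, −11, −16).
Substitute into the plane: n·(Q + μn) = -194 gives 688 + 441μ = -194, so μ = -2.
Foot = (−28, −32, −7) + (-2)·(−8, −11, −16) = (−12, −10, 25).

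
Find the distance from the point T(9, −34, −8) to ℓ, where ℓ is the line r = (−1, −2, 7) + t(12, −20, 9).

Direction vector d = (12, −20, 9).
AP = (10, −32, −15); AP·d = 625, |AP|² = 1349, |d|² = 625.
distance² = |AP|² − (AP·d)²/|d|² = 1349 − 390625/625 = 724, so the distance is 2√181.

2√181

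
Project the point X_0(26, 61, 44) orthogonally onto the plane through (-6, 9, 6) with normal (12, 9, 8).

n = (12, 9, 8), |n|² = 289, and n·X_0 − 57 = 1156.
t = 1156/289 = 4, so the foot is X_0 − t·n = (26, 61, 44) − 4·(12, 9, 8) = (-22, 25, 12).

(-22, 25, 12)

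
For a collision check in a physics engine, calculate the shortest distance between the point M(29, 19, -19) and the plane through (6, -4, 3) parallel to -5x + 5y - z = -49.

22/√51

Parallel planes share the normal n = (-5, 5, -1); since (6, -4, 3) lies on the plane, its equation is -5x + 5y - z = -53.
n = (-5, 5, -1); n·P − (-53) = 22; |n| = √51; distance = 22/√51 = 22√51/51.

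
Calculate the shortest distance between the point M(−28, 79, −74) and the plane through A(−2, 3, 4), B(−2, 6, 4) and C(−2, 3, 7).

AB = (0, 3, 0) and AC = (0, 0, 3), so a normal is n = AB × AC = (9, 0, 0).
Then n·(−28, 79, −74) − (−18) = −234.
|n| = √(81 + 0 + 0) = 9, so the distance is |-234|/9 = 26.

26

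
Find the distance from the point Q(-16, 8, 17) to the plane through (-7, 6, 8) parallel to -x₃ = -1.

Parallel planes share the normal n = (0, 0, -1); since (-7, 6, 8) lies on the plane, its equation is -x₃ = -8.
d = |(-1)·17 − (-8)| / √(0 + 0 + 1) = |-9| / 1 = 9.

9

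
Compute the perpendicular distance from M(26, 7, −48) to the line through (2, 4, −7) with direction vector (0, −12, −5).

3√233

Direction vector d = (0, −12, −5).
AP = (24, 3, −41); AP·d = 169, |AP|² = 2266, |d|² = 169.
distance² = |AP|² − (AP·d)²/|d|² = 2266 − 28561/169 = 2097, so the distance is 3√233.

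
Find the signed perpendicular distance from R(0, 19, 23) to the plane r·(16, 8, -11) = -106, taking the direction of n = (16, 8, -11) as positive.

5/21

n·R − (-106) = 5.
|n| = 21, so the signed distance is 5/21.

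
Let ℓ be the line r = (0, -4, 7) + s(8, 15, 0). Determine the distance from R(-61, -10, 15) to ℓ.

√2665

Direction vector d = (8, 15, 0).
AP = (-61, -6, 8); AP·d = -578, |AP|² = 3821, |d|² = 289.
distance² = |AP|² − (AP·d)²/|d|² = 3821 − 334084/289 = 2665, so the distance is √2665.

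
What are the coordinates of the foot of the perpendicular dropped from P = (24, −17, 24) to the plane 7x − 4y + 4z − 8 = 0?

n = (7, −4, 4), |n|² = 81, and n·P − 8 = 324.
t = 324/81 = 4, so the foot is P − t·n = (24, −17, 24) − 4·(7, −4, 4) = (−4, −1, 8).

(-4, -1, 8)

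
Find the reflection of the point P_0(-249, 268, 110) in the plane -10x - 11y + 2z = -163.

With n = (-10, -11, 2), the signed offset is (n·P_0 − (-163))/|n|² = -75/225 = -1/3.
P_0' = P_0 − 2t·n = (-249, 268, 110) − (-2/3)·(-10, -11, 2) = (-767/3, 782/3, 334/3).

(-767/3, 782/3, 334/3)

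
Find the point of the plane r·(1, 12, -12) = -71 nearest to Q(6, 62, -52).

(1, 2, 8)

n = (1, 12, -12), |n|² = 289, and n·Q − (-71) = 1445.
t = 1445/289 = 5, so the foot is Q − t·n = (6, 62, -52) − 5·(1, 12, -12) = (1, 2, 8).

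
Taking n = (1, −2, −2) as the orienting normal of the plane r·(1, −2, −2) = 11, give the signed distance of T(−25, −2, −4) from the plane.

n·T − 11 = -24.
|n| = 3, so the signed distance is -24/3 = -8.

-8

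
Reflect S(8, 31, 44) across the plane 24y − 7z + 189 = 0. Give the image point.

With n = (0, 24, −7), the signed offset is (n·S − (-189))/|n|² = 625/625 = 1.
S' = S − 2t·n = (8, 31, 44) − 2·(0, 24, −7) = (8, −17, 58).

(8, -17, 58)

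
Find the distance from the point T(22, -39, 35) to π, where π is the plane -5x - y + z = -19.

17√3/9

d = |(-5)·22 + (-1)·(-39) + 1·35 − (-19)| / √(25 + 1 + 1) = |-17| / (3√3) = 17√3/9.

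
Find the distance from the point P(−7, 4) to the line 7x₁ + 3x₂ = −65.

The normal to the line is n = (7, 3) with |n| = √58.
|n·P − (-65)| = |-37 − (-65)| = 28, so the distance is 28/√58 = 14√58/29.

14√58/29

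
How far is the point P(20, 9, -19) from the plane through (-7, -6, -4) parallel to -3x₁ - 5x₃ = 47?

3√34/17

Parallel planes share the normal n = (-3, 0, -5); since (-7, -6, -4) lies on the plane, its equation is -3x₁ - 5x₃ = 41.
n = (-3, 0, -5); n·P − 41 = -6; |n| = √34; distance = 6/√34.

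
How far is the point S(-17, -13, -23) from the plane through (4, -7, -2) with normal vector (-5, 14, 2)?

7/5

The plane has equation n·(r − (4, -7, -2)) = 0, i.e. n·r = -122.
n = (-5, 14, 2); n·P − (-122) = -21; |n| = 15; distance = 21/15 = 7/5.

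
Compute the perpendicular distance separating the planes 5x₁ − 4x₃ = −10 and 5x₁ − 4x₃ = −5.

Both planes have normal n = (5, 0, −4), |n| = √41. Any point on the first plane is at distance |(-5) − (-10)|/|n| = 5/√41 = 5√41/41 from the second.

5√41/41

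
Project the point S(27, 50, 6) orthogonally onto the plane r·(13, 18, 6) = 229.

n = (13, 18, 6), |n|² = 529, and n·S − 229 = 1058.
t = 1058/529 = 2, so the foot is S − t·n = (27, 50, 6) − 2·(13, 18, 6) = (1, 14, -6).

(1, 14, -6)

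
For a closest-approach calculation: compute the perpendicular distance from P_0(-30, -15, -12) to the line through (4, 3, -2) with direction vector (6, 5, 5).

Direction vector d = (6, 5, 5).
AP = (-34, -18, -10); AP·d = -344, |AP|² = 1580, |d|² = 86.
distance² = |AP|² − (AP·d)²/|d|² = 1580 − 118336/86 = 204, so the distance is 2√51.

2√51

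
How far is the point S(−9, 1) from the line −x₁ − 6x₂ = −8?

11√37/37

The normal to the line is n = (−1, −6) with |n| = √37.
|n·S − (-8)| = |3 − (-8)| = 11, so the distance is 11/√37.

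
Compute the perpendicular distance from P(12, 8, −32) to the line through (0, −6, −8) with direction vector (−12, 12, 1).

Direction vector d = (−12, 12, 1).
AP = (12, 14, −24), and AP × d = (302, 276, 312).
|AP × d|² = 264724 and |d|² = 289, so the distance is √(264724/289) = √916 = 2√229.

2√229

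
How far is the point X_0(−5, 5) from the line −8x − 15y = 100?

135/17

d = |(-8)·(-5) + (-15)·5 − 100| / √(64 + 225) = |-135|/17 = 135/17.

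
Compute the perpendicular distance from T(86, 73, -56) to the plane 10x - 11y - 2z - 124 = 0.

Normal vector n = (10, -11, -2), and n·(86, 73, -56) - 124 = 45.
|n| = √(100 + 121 + 4) = 15, so the distance is |45|/15 = 3.

3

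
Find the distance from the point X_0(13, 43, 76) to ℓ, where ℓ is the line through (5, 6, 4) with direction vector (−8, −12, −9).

Direction vector d = (−8, −12, −9).
AP = (8, 37, 72); AP·d = -1156, |AP|² = 6617, |d|² = 289.
distance² = |AP|² − (AP·d)²/|d|² = 6617 − 1336336/289 = 1993, so the distance is √1993.

√1993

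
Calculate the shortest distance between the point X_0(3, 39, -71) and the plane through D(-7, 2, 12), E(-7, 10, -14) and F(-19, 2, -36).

11/21

DE = (0, 8, -26) and DF = (-12, 0, -48), so a normal is n = DE × DF = (-384, 312, 96).
n = (-384, 312, 96); n·P − 4464 = -264; |n| = 504; distance = 264/504 = 11/21.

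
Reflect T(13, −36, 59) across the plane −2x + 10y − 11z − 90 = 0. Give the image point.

With n = (−2, 10, −11), the signed offset is (n·T − 90)/|n|² = -1125/225 = -5.
T' = T − 2t·n = (13, −36, 59) − (-10)·(−2, 10, −11) = (−7, 64, −51).

(-7, 64, -51)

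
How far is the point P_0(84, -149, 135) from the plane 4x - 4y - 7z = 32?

5

d = |4·84 + (-4)·(-149) + (-7)·135 − 32| / √(16 + 16 + 49) = |-45| / 9 = 5.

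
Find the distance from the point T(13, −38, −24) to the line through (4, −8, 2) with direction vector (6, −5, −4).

5√17

Direction vector d = (6, −5, −4).
AP = (9, −30, −26), and AP × d = (−10, −120, 135).
|AP × d|² = 32725 and |d|² = 77, so the distance is √(32725/77) = √425 = 5√17.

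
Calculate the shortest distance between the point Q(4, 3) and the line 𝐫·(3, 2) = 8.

10/√13

The normal to the line is n = (3, 2) with |n| = √13.
|n·Q − 8| = |18 − 8| = 10, so the distance is 10/√13 = 10√13/13.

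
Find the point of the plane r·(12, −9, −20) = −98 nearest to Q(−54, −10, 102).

The perpendicular from Q has direction n = (12, −9, −20): r = (−54, −10, 102) + t(12, −9, −20).
Substitute into the plane: n·(Q + tn) = -98 gives -2598 + 625t = -98, so t = 4.
Foot = (−54, −10, 102) + 4·(12, −9, −20) = (−6, −46, 22).

(-6, -46, 22)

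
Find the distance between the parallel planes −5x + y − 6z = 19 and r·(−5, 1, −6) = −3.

With common normal n = (−5, 1, −6) (|n| = √62), the distance is |19 − (-3)|/|n| = 22/√62.

11√62/31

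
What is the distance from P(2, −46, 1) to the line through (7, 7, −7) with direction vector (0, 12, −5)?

Direction vector d = (0, 12, −5).
AP = (−5, −53, 8); AP·d = -676, |AP|² = 2898, |d|² = 169.
distance² = |AP|² − (AP·d)²/|d|² = 2898 − 456976/169 = 194, so the distance is √194.

√194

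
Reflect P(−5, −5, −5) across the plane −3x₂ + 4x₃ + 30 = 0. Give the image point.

(-5, 1, -13)

n = (0, −3, 4), |n|² = 25, n·P − (-30) = 25, so t = 25/25 = 1.
Foot F = P − 1·n = (−5, −2, −9); the reflection is 2F − P = (−5, 1, −13).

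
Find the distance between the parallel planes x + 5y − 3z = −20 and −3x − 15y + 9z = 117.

19√35/35

Divide the second equation by -3 to match normals: x + 5y − 3z = -39.
With common normal n = (1, 5, −3) (|n| = √35), the distance is |(-20) − (-39)|/|n| = 19/√35.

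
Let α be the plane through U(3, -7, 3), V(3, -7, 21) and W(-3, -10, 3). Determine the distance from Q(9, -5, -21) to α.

2√5/5

UV = (0, 0, 18) and UW = (-6, -3, 0), so a normal is n = UV × UW = (54, -108, 0).
d = |54·9 + (-108)·(-5) − 918| / √(2916 + 11664 + 0) = |108| / (54√5) = 2√5/5.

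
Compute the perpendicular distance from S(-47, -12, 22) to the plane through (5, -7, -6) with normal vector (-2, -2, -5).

26√33/33

The plane has equation n·(r − (5, -7, -6)) = 0, i.e. n·r = 34.
Then n·(-47, -12, 22) - 34 = -26.
|n| = √(4 + 4 + 25) = √33, so the distance is |-26|/√33 = 26√33/33.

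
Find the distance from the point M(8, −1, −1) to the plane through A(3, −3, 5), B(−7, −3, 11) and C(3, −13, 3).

AB = (−10, 0, 6) and AC = (0, −10, −2), so a normal is n = AB × AC = (60, −20, 100).
n = (60, −20, 100); n·P − 740 = -340; |n| = 20√35; distance = 340/(20√35) = 17/√35.

17/√35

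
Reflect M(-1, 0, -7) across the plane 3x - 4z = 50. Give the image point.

(5, 0, -15)

With n = (3, 0, -4), the signed offset is (n·M − 50)/|n|² = -25/25 = -1.
M' = M − 2t·n = (-1, 0, -7) − (-2)·(3, 0, -4) = (5, 0, -15).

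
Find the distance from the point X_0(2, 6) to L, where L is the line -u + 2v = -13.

23√5/5

The normal to the line is n = (-1, 2) with |n| = √5.
|n·X_0 − (-13)| = |10 − (-13)| = 23, so the distance is 23/√5.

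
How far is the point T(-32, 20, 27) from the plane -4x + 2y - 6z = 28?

11√14/14

Normal vector n = (-4, 2, -6), and n·(-32, 20, 27) - 28 = -22.
|n| = √(16 + 4 + 36) = 2√14, so the distance is |-22|/(2√14) = 11√14/14.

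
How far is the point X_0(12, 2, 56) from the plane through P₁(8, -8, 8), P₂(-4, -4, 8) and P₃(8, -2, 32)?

P₁P₂ = (-12, 4, 0) and P₁P₃ = (0, 6, 24), so a normal is n = P₁P₂ × P₁P₃ = (96, 288, -72).
Then n·(12, 2, 56) - (-2112) = -192.
|n| = √(9216 + 82944 + 5184) = 312, so the distance is |-192|/312 = 8/13.

8/13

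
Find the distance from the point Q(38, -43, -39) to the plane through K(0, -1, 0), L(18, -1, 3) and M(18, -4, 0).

20√73/73

KL = (18, 0, 3) and KM = (18, -3, 0), so a normal is n = KL × KM = (9, 54, -54).
d = |9·38 + 54·(-43) + (-54)·(-39) − (-54)| / √(81 + 2916 + 2916) = |180| / (9√73) = 20/√73.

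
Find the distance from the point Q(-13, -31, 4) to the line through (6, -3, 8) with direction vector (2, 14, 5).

3√29

Direction vector d = (2, 14, 5).
AP = (-19, -28, -4), and AP × d = (-84, 87, -210).
|AP × d|² = 58725 and |d|² = 225, so the distance is √(58725/225) = √261 = 3√29.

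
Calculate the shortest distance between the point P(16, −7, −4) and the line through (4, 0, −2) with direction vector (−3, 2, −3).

Direction vector d = (−3, 2, −3).
AP = (12, −7, −2), and AP × d = (25, 42, 3).
|AP × d|² = 2398 and |d|² = 22, so the distance is √(2398/22) = √109.

√109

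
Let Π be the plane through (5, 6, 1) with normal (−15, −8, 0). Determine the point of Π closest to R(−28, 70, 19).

The perpendicular from R has direction n = (−15, −8, 0): r = (−28, 70, 19) + λ(−15, −8, 0).
Substitute into the plane: n·(R + λn) = -123 gives -140 + 289λ = -123, so λ = 1/17.
Foot = (−28, 70, 19) + (1/17)·(−15, −8, 0) = (−491/17, 1182/17, 19).

(-491/17, 1182/17, 19)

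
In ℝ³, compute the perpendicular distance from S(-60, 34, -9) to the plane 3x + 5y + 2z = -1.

27/√38

d = |3·(-60) + 5·34 + 2·(-9) − (-1)| / √(9 + 25 + 4) = |-27| / √38 = 27√38/38.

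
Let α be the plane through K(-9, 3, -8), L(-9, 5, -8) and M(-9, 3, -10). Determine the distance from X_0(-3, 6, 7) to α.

6

KL = (0, 2, 0) and KM = (0, 0, -2), so a normal is n = KL × KM = (-4, 0, 0).
Then n·(-3, 6, 7) - 36 = -24.
|n| = √(16 + 0 + 0) = 4, so the distance is |-24|/4 = 6.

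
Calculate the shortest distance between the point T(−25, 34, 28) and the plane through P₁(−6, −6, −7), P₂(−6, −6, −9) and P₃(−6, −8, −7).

19

P₁P₂ = (0, 0, −2) and P₁P₃ = (0, −2, 0), so a normal is n = P₁P₂ × P₁P₃ = (−4, 0, 0).
n = (−4, 0, 0); n·P − 24 = 76; |n| = 4; distance = 76/4 = 19.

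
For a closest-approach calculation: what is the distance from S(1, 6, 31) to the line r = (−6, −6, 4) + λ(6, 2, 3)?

Direction vector d = (6, 2, 3).
AP = (7, 12, 27), and AP × d = (−18, 141, −58).
|AP × d|² = 23569 and |d|² = 49, so the distance is √(23569/49) = √481.

√481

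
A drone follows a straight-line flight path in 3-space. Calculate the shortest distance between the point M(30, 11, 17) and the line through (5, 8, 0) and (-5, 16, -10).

√329

A direction vector is d = (-10, 8, -10).
AP = (25, 3, 17), and AP × d = (-166, 80, 230).
|AP × d|² = 86856 and |d|² = 264, so the distance is √(86856/264) = √329.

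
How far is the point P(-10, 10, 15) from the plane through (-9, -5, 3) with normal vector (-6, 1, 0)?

21√37/37

The plane has equation n·(r − (-9, -5, 3)) = 0, i.e. n·r = 49.
n = (-6, 1, 0); n·P − 49 = 21; |n| = √37; distance = 21/√37 = 21√37/37.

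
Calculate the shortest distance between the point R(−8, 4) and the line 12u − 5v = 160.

276/13

d = |12·(-8) + (-5)·4 − 160| / √(144 + 25) = |-276|/13 = 276/13.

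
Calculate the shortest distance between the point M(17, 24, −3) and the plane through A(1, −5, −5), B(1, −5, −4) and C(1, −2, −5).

AB = (0, 0, 1) and AC = (0, 3, 0), so a normal is n = AB × AC = (−3, 0, 0).
Then n·(17, 24, −3) − (−3) = −48.
|n| = √(9 + 0 + 0) = 3, so the distance is |-48|/3 = 16.

16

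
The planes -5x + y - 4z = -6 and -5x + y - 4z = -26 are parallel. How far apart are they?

With common normal n = (-5, 1, -4) (|n| = √42), the distance is |(-6) − (-26)|/|n| = 20/√42.

20/√42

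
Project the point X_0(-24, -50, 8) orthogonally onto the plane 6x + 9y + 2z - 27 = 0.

The perpendicular from X_0 has direction n = (6, 9, 2): r = (-24, -50, 8) + t(6, 9, 2).
Substitute into the plane: n·(X_0 + tn) = 27 gives -578 + 121t = 27, so t = 5.
Foot = (-24, -50, 8) + 5·(6, 9, 2) = (6, -5, 18).

(6, -5, 18)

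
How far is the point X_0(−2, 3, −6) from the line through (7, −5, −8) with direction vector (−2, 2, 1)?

Direction vector d = (−2, 2, 1).
AP = (−9, 8, 2); AP·d = 36, |AP|² = 149, |d|² = 9.
distance² = |AP|² − (AP·d)²/|d|² = 149 − 1296/9 = 5, so the distance is √5.

√5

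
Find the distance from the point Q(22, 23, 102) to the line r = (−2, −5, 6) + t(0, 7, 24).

24

Direction vector d = (0, 7, 24).
AP = (24, 28, 96), and AP × d = (0, −576, 168).
|AP × d|² = 360000 and |d|² = 625, so the distance is √(360000/625) = √576 = 24.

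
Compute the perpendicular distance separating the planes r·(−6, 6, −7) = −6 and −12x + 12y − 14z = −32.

Divide the second equation by 2 to match normals: −6x + 6y − 7z = -16.
With common normal n = (−6, 6, −7) (|n| = 11), the distance is |(-6) − (-16)|/|n| = 10/11.

10/11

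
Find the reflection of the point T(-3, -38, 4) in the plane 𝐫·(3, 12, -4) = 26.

n = (3, 12, -4), |n|² = 169, n·T − 26 = -507, so t = -507/169 = -3.
Foot F = T − (-3)·n = (6, -2, -8); the reflection is 2F − T = (15, 34, -20).

(15, 34, -20)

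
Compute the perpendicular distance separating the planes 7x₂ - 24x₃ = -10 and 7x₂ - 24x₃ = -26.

With common normal n = (0, 7, -24) (|n| = 25), the distance is |(-10) − (-26)|/|n| = 16/25.

16/25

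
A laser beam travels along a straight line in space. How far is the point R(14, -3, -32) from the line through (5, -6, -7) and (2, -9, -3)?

A direction vector is d = (-3, -3, 4).
AP = (9, 3, -25); AP·d = -136, |AP|² = 715, |d|² = 34.
distance² = |AP|² − (AP·d)²/|d|² = 715 − 18496/34 = 171, so the distance is 3√19.

3√19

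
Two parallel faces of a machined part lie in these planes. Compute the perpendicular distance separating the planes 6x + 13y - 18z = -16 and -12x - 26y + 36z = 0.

16/23

Divide the second equation by -2 to match normals: 6x + 13y - 18z = 0.
Both planes have normal n = (6, 13, -18), |n| = 23. Any point on the first plane is at distance |0 − (-16)|/|n| = 16/23 from the second.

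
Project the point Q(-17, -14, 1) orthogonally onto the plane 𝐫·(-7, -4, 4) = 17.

The perpendicular from Q has direction n = (-7, -4, 4): r = (-17, -14, 1) + μ(-7, -4, 4).
Substitute into the plane: n·(Q + μn) = 17 gives 179 + 81μ = 17, so μ = -2.
Foot = (-17, -14, 1) + (-2)·(-7, -4, 4) = (-3, -6, -7).

(-3, -6, -7)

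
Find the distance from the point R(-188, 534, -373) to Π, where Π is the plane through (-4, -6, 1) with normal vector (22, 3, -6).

The plane has equation n·(r − (-4, -6, 1)) = 0, i.e. n·r = -112.
d = |22·(-188) + 3·534 + (-6)·(-373) − (-112)| / √(484 + 9 + 36) = |-184| / 23 = 8.

8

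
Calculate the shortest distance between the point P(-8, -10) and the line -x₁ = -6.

14

d = |(-1)·(-8) + 0·(-10) − (-6)| / √(1 + 0) = |14|/1 = 14.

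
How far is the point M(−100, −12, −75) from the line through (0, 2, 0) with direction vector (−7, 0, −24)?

Direction vector d = (−7, 0, −24).
AP = (−100, −14, −75); AP·d = 2500, |AP|² = 15821, |d|² = 625.
distance² = |AP|² − (AP·d)²/|d|² = 15821 − 6250000/625 = 5821, so the distance is √5821.

√5821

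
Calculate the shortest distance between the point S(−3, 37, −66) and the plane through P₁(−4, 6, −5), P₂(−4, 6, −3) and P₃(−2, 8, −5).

P₁P₂ = (0, 0, 2) and P₁P₃ = (2, 2, 0), so a normal is n = P₁P₂ × P₁P₃ = (−4, 4, 0).
d = |(-4)·(-3) + 4·37 − 40| / √(16 + 16 + 0) = |120| / (4√2) = 15√2.

15√2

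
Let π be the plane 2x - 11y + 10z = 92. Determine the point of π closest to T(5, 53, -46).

n = (2, -11, 10), |n|² = 225, and n·T − 92 = -1125.
t = -1125/225 = -5, so the foot is T − t·n = (5, 53, -46) − (-5)·(2, -11, 10) = (15, -2, 4).

(15, -2, 4)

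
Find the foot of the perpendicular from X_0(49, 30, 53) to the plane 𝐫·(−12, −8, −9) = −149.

(1, -2, 17)

n = (−12, −8, −9), |n|² = 289, and n·X_0 − (-149) = -1156.
t = -1156/289 = -4, so the foot is X_0 − t·n = (49, 30, 53) − (-4)·(−12, −8, −9) = (1, −2, 17).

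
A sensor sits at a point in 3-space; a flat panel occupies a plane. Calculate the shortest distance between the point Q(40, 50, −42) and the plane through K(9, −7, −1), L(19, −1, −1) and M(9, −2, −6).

13√59/59

KL = (10, 6, 0) and KM = (0, 5, −5), so a normal is n = KL × KM = (−30, 50, 50).
d = |(-30)·40 + 50·50 + 50·(-42) − (-670)| / √(900 + 2500 + 2500) = |-130| / (10√59) = 13/√59.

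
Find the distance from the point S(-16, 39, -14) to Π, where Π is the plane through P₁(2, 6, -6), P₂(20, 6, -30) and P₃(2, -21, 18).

24/17

P₁P₂ = (18, 0, -24) and P₁P₃ = (0, -27, 24), so a normal is n = P₁P₂ × P₁P₃ = (-648, -432, -486).
Then n·(-16, 39, -14) - (-972) = 1296.
|n| = √(419904 + 186624 + 236196) = 918, so the distance is |1296|/918 = 24/17.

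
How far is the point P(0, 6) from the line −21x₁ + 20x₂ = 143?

d = |(-21)·0 + 20·6 − 143| / √(441 + 400) = |-23|/29 = 23/29.

23/29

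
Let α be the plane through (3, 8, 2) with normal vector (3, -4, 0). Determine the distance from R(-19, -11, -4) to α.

2

The plane has equation n·(r − (3, 8, 2)) = 0, i.e. n·r = -23.
n = (3, -4, 0); n·P − (-23) = 10; |n| = 5; distance = 10/5 = 2.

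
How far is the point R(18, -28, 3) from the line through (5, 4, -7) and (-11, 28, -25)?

√137

A direction vector is d = (-16, 24, -18).
AP = (13, -32, 10), and AP × d = (336, 74, -200).
|AP × d|² = 158372 and |d|² = 1156, so the distance is √(158372/1156) = √137.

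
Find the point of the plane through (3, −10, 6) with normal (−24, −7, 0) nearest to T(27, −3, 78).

(3, -10, 78)

n = (−24, −7, 0), |n|² = 625, and n·T − (-2) = -625.
t = -625/625 = -1, so the foot is T − t·n = (27, −3, 78) − (-1)·(−24, −7, 0) = (3, −10, 78).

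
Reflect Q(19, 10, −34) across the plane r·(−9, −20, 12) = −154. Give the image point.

With n = (−9, −20, 12), the signed offset is (n·Q − (-154))/|n|² = -625/625 = -1.
Q' = Q − 2t·n = (19, 10, −34) − (-2)·(−9, −20, 12) = (1, −30, −10).

(1, -30, -10)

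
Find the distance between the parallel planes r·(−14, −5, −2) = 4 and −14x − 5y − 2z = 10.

With common normal n = (−14, −5, −2) (|n| = 15), the distance is |4 − 10|/|n| = 6/15 = 2/5.

2/5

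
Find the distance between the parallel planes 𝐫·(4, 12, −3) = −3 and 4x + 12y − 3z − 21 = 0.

With common normal n = (4, 12, −3) (|n| = 13), the distance is |(-3) − 21|/|n| = 24/13.

24/13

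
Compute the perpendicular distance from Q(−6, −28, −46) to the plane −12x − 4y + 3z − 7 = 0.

3

Normal vector n = (−12, −4, 3), and n·(−6, −28, −46) − 7 = 39.
|n| = √(144 + 16 + 9) = 13, so the distance is |39|/13 = 3.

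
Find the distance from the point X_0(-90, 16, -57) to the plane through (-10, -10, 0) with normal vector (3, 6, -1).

The plane has equation n·(r − (-10, -10, 0)) = 0, i.e. n·r = -90.
Then n·(-90, 16, -57) - (-90) = -27.
|n| = √(9 + 36 + 1) = √46, so the distance is |-27|/√46 = 27√46/46.

27√46/46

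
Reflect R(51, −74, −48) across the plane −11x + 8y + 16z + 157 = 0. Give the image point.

With n = (−11, 8, 16), the signed offset is (n·R − (-157))/|n|² = -1764/441 = -4.
R' = R − 2t·n = (51, −74, −48) − (-8)·(−11, 8, 16) = (−37, −10, 80).

(-37, -10, 80)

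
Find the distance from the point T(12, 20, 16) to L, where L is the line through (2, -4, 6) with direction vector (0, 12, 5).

Direction vector d = (0, 12, 5).
AP = (10, 24, 10), and AP × d = (0, -50, 120).
|AP × d|² = 16900 and |d|² = 169, so the distance is √(16900/169) = √100 = 10.

10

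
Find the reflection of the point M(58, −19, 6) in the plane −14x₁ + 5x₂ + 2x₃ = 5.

(-54, 21, 22)

With n = (−14, 5, 2), the signed offset is (n·M − 5)/|n|² = -900/225 = -4.
M' = M − 2t·n = (58, −19, 6) − (-8)·(−14, 5, 2) = (−54, 21, 22).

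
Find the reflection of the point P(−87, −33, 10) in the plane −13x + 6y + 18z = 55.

With n = (−13, 6, 18), the signed offset is (n·P − 55)/|n|² = 1058/529 = 2.
P' = P − 2t·n = (−87, −33, 10) − 4·(−13, 6, 18) = (−35, −57, −62).

(-35, -57, -62)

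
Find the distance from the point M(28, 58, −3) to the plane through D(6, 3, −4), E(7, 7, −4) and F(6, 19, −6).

25/9

DE = (1, 4, 0) and DF = (0, 16, −2), so a normal is n = DE × DF = (−8, 2, 16).
d = |(-8)·28 + 2·58 + 16·(-3) − (-106)| / √(64 + 4 + 256) = |-50| / 18 = 25/9.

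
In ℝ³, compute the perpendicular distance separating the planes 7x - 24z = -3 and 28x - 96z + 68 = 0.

14/25

Divide the second equation by 4 to match normals: 7x - 24z = -17.
With common normal n = (7, 0, -24) (|n| = 25), the distance is |(-3) − (-17)|/|n| = 14/25.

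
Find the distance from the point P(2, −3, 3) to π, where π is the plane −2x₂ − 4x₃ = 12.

d = |(-2)·(-3) + (-4)·3 − 12| / √(0 + 4 + 16) = |-18| / (2√5) = 9√5/5.

9/√5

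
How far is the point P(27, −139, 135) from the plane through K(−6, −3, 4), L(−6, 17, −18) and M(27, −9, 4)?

8

KL = (0, 20, −22) and KM = (33, −6, 0), so a normal is n = KL × KM = (−132, −726, −660).
n = (−132, −726, −660); n·P − 330 = 7920; |n| = 990; distance = 7920/990 = 8.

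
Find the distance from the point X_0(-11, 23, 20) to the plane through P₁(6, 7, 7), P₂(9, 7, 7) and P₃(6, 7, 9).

P₁P₂ = (3, 0, 0) and P₁P₃ = (0, 0, 2), so a normal is n = P₁P₂ × P₁P₃ = (0, -6, 0).
n = (0, -6, 0); n·P − (-42) = -96; |n| = 6; distance = 96/6 = 16.

16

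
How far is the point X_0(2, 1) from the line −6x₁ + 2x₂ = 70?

4√10

The normal to the line is n = (−6, 2) with |n| = 2√10.
|n·X_0 − 70| = |-10 − 70| = 80, so the distance is 80/(2√10) = 4√10.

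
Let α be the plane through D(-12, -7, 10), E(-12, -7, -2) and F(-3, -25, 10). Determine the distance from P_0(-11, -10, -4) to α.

1/√5

DE = (0, 0, -12) and DF = (9, -18, 0), so a normal is n = DE × DF = (-216, -108, 0).
Then n·(-11, -10, -4) - 3348 = 108.
|n| = √(46656 + 11664 + 0) = 108√5, so the distance is |108|/(108√5) = √5/5.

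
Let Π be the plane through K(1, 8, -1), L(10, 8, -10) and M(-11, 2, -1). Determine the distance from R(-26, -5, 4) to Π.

KL = (9, 0, -9) and KM = (-12, -6, 0), so a normal is n = KL × KM = (-54, 108, -54).
Then n·(-26, -5, 4) - 864 = -216.
|n| = √(2916 + 11664 + 2916) = 54√6, so the distance is |-216|/(54√6) = 2√6/3.

4/√6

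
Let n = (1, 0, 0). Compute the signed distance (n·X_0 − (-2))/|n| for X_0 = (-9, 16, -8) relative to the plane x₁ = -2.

n·X_0 − (-2) = -7.
|n| = 1, so the signed distance is -7/1 = -7.

-7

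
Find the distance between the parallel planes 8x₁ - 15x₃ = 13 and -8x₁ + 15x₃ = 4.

Divide the second equation by -1 to match normals: 8x₁ - 15x₃ = -4.
With common normal n = (8, 0, -15) (|n| = 17), the distance is |13 − (-4)|/|n| = 17/17 = 1.

1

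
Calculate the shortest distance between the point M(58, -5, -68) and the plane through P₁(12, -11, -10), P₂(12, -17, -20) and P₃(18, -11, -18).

P₁P₂ = (0, -6, -10) and P₁P₃ = (6, 0, -8), so a normal is n = P₁P₂ × P₁P₃ = (48, -60, 36).
n = (48, -60, 36); n·P − 876 = -240; |n| = 60√2; distance = 240/(60√2) = 2√2.

2√2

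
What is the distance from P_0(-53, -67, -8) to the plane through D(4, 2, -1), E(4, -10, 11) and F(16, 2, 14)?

DE = (0, -12, 12) and DF = (12, 0, 15), so a normal is n = DE × DF = (-180, 144, 144).
n = (-180, 144, 144); n·P − (-576) = -684; |n| = 36√57; distance = 684/(36√57) = 19/√57.

√57/3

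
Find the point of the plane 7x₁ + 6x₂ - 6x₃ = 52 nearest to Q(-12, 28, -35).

The perpendicular from Q has direction n = (7, 6, -6): r = (-12, 28, -35) + λ(7, 6, -6).
Substitute into the plane: n·(Q + λn) = 52 gives 294 + 121λ = 52, so λ = -2.
Foot = (-12, 28, -35) + (-2)·(7, 6, -6) = (-26, 16, -23).

(-26, 16, -23)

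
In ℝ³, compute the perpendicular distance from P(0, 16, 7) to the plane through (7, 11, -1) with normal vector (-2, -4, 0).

3√5/5

The plane has equation n·(r − (7, 11, -1)) = 0, i.e. n·r = -58.
d = |(-2)·0 + (-4)·16 − (-58)| / √(4 + 16 + 0) = |-6| / (2√5) = 3/√5.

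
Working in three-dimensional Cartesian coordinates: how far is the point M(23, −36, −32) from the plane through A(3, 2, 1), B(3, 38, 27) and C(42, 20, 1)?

AB = (0, 36, 26) and AC = (39, 18, 0), so a normal is n = AB × AC = (−468, 1014, −1404).
n = (−468, 1014, −1404); n·P − (-780) = -1560; |n| = 1794; distance = 1560/1794 = 20/23.

20/23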